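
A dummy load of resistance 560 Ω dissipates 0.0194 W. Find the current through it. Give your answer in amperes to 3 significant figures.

0.00589 A

From P = V I = I²R = V²/R, with the two given quantities we get I = √(P / R).
I = √(0.0194 / 560) = 0.005886 A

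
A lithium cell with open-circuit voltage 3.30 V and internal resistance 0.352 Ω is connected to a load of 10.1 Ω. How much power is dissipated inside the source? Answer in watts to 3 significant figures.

0.0351 W

r is in series with the load, so it carries the full circuit current — the loss in it is I²r.
I = ε / (r + R) = 3.30 / (0.352 + 10.1) = 0.3157 A
P_int = I² r = (0.3157)² × 0.352 = 0.03509 W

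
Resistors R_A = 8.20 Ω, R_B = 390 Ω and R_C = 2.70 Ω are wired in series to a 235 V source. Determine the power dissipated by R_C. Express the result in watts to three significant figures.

0.928 W

In a series string the same current flows through every resistor — find that current, then P = I²R for the one we want.
R_total = 8.20 + 390 + 2.70 = 400.9 Ω
I = V / R_total = 235 / 400.9 = 0.5862 A
P_R_C = I² × R_C = (0.5862)² × 2.70 = 0.9277 W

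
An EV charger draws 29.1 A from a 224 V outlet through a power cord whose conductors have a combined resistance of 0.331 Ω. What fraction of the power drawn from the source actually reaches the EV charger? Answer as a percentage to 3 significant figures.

The power cord carries the full 29.1 A.
P_line = I² R_line = (29.10)² × 0.331 = 280.3 W
P_source = V I = 224 × 29.10 = 6518 W; P_load = 6238 W
η = P_load / P_source = 6238 / 6518 = 0.9570

95.7 %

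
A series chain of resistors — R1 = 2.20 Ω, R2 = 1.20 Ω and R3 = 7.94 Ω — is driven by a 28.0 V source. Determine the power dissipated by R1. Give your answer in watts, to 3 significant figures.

Since the resistors are in series they all carry the loop current I = V/R_total; the power in any one is I²R.
R_total = 2.20 + 1.20 + 7.94 = 11.34 Ω
I = V / R_total = 28.0 / 11.34 = 2.469 A
P_R1 = I² × R1 = (2.469)² × 2.20 = 13.41 W

13.4 W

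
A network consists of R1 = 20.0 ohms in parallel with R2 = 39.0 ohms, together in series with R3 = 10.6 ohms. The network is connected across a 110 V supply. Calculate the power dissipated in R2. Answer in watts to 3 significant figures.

Combine R1 and R2 into their parallel equivalent first, reducing the network to two series resistors.
R_p = (20.0×39.0)/(20.0+39.0) = 13.22 Ω
R_total = R_p + 10.6 = 13.22 + 10.6 = 23.82 Ω
I = V / R_total = 110 / 23.82 = 4.618 A
Voltage across the parallel pair: V_p = I × R_p = 4.618 × 13.22 = 61.05 V
Use P = V²/R for R2 with V = V_p.
P_R2 = (61.05)² / 39.0 = 95.57 W

95.6 W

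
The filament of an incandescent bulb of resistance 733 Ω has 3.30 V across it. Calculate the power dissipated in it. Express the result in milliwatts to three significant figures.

With V across and R both known, P = V²/R gives the dissipation directly.
P = (3.30 V)² / 733 Ω = 0.01486 W

14.9 mW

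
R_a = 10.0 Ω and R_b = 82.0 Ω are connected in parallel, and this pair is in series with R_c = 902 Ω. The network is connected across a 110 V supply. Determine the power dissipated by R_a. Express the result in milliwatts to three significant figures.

116 mW

Combine R_a and R_b into their parallel equivalent first, reducing the network to two series resistors.
R_p = (10.0×82.0)/(10.0+82.0) = 8.913 Ω
R_total = R_p + 902 = 8.913 + 902 = 910.9 Ω
I = V / R_total = 110 / 910.9 = 0.1208 A
Voltage across the parallel pair: V_p = I × R_p = 0.1208 × 8.913 = 1.076 V
R_a sits across V_p; its power is V_p²/R.
P_R_a = (1.076)² / 10.0 = 0.1158 W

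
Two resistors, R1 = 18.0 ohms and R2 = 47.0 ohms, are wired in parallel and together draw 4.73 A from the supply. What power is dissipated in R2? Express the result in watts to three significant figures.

80.6 W

Only the total current is stated, so first find the parallel equivalent to get the voltage across the combination.
1/R_eq = 1/18.0 + 1/47.0 ⇒ R_eq = 13.02 Ω
V = I_total × R_eq = 4.730 × 13.02 = 61.56 V
P_R2 = V² / R2 = (61.56)² / 47.0 = 80.64 W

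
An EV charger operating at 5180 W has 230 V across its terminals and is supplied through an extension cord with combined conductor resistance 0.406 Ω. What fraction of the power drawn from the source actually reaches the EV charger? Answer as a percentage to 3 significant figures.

96.2 %

I = P / V = 5180 / 230 = 22.52 A through the extension cord.
P_line = I² R_line = (22.52)² × 0.406 = 205.9 W
P_source = P_load + P_line = 5180 + 205.9 = 5386 W
η = P_load / P_source = 5180 / 5386 = 0.9618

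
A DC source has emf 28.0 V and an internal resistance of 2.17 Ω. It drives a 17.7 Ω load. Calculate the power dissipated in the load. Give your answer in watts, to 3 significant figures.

35.1 W

Load and internal resistance form a series loop — compute the loop current, then the load power via I²R.
I = ε / (r + R) = 28.0 / (2.17 + 17.7) = 1.409 A
P_load = I² R = (1.409)² × 17.7 = 35.15 W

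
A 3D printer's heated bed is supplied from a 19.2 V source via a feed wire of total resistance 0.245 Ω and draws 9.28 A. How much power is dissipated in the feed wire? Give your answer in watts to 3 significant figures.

The feed wire is a series resistance carrying the load current; its dissipation is I²R_line.
The feed wire carries the full 9.28 A.
P_line = I² R_line = (9.280)² × 0.245 = 21.10 W

21.1 W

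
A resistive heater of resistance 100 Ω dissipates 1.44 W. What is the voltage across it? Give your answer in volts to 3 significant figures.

12.0 V

From P = V I = I²R = V²/R, with the two given quantities we get V = √(P R).
V = √(1.44 × 100) = 12.00 V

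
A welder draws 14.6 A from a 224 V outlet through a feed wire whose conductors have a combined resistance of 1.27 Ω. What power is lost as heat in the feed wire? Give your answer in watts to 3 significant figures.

Only the current and the line resistance are needed for the I²R loss.
The feed wire carries the full 14.6 A.
P_line = I² R_line = (14.60)² × 1.27 = 270.7 W

271 W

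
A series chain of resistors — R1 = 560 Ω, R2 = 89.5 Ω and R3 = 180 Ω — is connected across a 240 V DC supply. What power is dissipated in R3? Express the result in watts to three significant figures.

15.1 W

In a series string the same current flows through every resistor — find that current, then P = I²R for the one we want.
R_total = 560 + 89.5 + 180 = 829.5 Ω
I = V / R_total = 240 / 829.5 = 0.2893 A
P_R3 = I² × R3 = (0.2893)² × 180 = 15.07 W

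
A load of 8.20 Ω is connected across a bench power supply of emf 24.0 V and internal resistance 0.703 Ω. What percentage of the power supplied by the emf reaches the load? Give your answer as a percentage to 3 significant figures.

Both r and R carry the same current, so the power split is just the resistance split: η = R/(R+r).
η = R / (R + r) = 8.20 / (8.20 + 0.703) = 0.9210

92.1 %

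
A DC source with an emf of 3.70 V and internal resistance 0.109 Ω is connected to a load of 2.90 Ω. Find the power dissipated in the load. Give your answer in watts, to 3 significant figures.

Find the circuit current first, then P = I²R for the load (series elements share I).
I = ε / (r + R) = 3.70 / (0.109 + 2.90) = 1.230 A
P_load = I² R = (1.230)² × 2.90 = 4.385 W

4.38 W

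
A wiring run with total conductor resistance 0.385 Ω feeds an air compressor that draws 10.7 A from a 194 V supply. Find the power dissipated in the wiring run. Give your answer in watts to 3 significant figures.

44.1 W

The wiring run and load are in series, so the same current flows in both; the loss is I²R_line.
The wiring run carries the full 10.7 A.
P_line = I² R_line = (10.70)² × 0.385 = 44.08 W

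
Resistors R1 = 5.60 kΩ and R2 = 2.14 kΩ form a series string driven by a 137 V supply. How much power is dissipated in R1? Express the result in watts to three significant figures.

1.75 W

Since the resistors are in series they all carry the loop current I = V/R_total; the power in any one is I²R.
R_total = (5.60 + 2.14) kΩ = 7740 Ω
I = V / R_total = 137 / 7740 = 0.01770 A
P_R1 = I² × R1 = (0.01770)² × 5600 = 1.754 W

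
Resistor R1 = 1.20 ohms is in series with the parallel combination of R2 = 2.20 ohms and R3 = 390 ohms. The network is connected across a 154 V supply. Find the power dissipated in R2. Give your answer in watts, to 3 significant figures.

Replace R2 and R3 with their parallel equivalent so the circuit becomes R1 in series with R_p.
R_p = (2.20×390)/(2.20+390) = 2.188 Ω
R_total = 1.20 + 2.188 = 3.388 Ω
I = V / R_total = 154 / 3.388 = 45.46 A
Voltage across the parallel pair: V_p = I × R_p = 45.46 × 2.188 = 99.45 V
R2 is across V_p, so use P = V²/R for that branch.
P_R2 = (99.45)² / 2.20 = 4496 W

4500 W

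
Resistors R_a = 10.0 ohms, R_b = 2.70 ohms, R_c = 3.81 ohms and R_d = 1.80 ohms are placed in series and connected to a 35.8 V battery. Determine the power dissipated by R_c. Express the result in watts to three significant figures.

14.6 W

The current is common to all series resistors; compute it, then apply P = I²R for the target.
R_total = 10.0 + 2.70 + 3.81 + 1.80 = 18.31 Ω
I = V / R_total = 35.8 / 18.31 = 1.955 A
P_R_c = I² × R_c = (1.955)² × 3.81 = 14.57 W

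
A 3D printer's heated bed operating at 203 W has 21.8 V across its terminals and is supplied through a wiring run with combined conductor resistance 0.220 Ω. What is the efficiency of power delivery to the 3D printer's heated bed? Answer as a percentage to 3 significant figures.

I = P / V = 203 / 21.8 = 9.312 A through the wiring run.
P_line = I² R_line = (9.312)² × 0.220 = 19.08 W
P_source = P_load + P_line = 203.0 + 19.08 = 222.1 W
η = P_load / P_source = 203.0 / 222.1 = 0.9141

91.4 %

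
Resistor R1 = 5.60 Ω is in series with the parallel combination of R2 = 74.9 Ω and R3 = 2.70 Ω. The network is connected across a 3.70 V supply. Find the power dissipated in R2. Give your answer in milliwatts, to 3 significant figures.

18.4 mW

Collapse R2‖R3 to a single equivalent, reducing the network to two series elements.
R_p = (74.9×2.70)/(74.9+2.70) = 2.606 Ω
R_total = 5.60 + 2.606 = 8.206 Ω
I = V / R_total = 3.70 / 8.206 = 0.4509 A
Voltage across the parallel pair: V_p = I × R_p = 0.4509 × 2.606 = 1.175 V
R2 sees V_p directly, so P = V_p² / R2.
P_R2 = (1.175)² / 74.9 = 0.01843 W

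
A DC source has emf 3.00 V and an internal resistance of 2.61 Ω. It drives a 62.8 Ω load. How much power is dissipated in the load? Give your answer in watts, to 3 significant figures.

Find the circuit current first, then P = I²R for the load (series elements share I).
I = ε / (r + R) = 3.00 / (2.61 + 62.8) = 0.04586 A
P_load = I² R = (0.04586)² × 62.8 = 0.1321 W

0.132 W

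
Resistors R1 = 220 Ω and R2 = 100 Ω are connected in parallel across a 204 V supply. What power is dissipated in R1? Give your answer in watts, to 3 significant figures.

Parallel branches share the same voltage; P = V²/R gives the branch power in one step.
P_R1 = V² / R1 = (204)² / 220 Ω = 189.2 W

189 W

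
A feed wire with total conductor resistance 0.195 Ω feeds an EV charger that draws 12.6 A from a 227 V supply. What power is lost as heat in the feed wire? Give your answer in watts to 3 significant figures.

Only the current and the line resistance are needed for the I²R loss.
The feed wire carries the full 12.6 A.
P_line = I² R_line = (12.60)² × 0.195 = 30.96 W

31.0 W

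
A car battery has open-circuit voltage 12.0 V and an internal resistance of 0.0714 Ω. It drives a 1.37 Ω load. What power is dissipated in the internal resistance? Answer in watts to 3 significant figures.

4.95 W

The internal resistance carries the same current as the load; P_int = I²r.
I = ε / (r + R) = 12.0 / (0.0714 + 1.37) = 8.325 A
P_int = I² r = (8.325)² × 0.0714 = 4.949 W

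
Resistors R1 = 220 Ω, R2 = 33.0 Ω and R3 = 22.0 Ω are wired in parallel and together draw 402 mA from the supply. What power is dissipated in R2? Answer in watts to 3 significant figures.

0.759 W

The branches share the same voltage, but only the total current is given — find V from the equivalent resistance first.
1/R_eq = 1/220 + 1/33.0 + 1/22.0 ⇒ R_eq = 12.45 Ω
V = I_total × R_eq = 0.4020 × 12.45 = 5.006 V
P_R2 = V² / R2 = (5.006)² / 33.0 = 0.7594 W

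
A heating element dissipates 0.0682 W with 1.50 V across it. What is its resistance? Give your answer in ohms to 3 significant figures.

33.0 Ω

Rearranging the power relation for the two known quantities gives R = V² / P.
R = (1.50)² / 0.0682 = 32.99 Ω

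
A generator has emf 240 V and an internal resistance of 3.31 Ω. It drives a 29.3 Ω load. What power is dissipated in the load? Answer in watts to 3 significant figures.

1590 W

Load and internal resistance form a series loop — compute the loop current, then the load power via I²R.
I = ε / (r + R) = 240 / (3.31 + 29.3) = 7.360 A
P_load = I² R = (7.360)² × 29.3 = 1587 W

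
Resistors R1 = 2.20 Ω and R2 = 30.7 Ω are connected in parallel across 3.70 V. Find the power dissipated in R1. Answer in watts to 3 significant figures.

6.22 W

R1 sits directly across the source, so P = V²/R with V = 3.70 V.
P_R1 = V² / R1 = (3.70)² / 2.20 Ω = 6.223 W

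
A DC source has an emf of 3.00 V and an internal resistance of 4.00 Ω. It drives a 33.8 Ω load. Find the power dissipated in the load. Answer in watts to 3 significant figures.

0.213 W

With r and R in series, I = ε/(r+R); the load dissipates I²R.
I = ε / (r + R) = 3.00 / (4.00 + 33.8) = 0.07937 A
P_load = I² R = (0.07937)² × 33.8 = 0.2129 W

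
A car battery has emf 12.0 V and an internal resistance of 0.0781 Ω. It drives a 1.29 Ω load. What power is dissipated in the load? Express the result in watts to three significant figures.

Find the circuit current first, then P = I²R for the load (series elements share I).
I = ε / (r + R) = 12.0 / (0.0781 + 1.29) = 8.771 A
P_load = I² R = (8.771)² × 1.29 = 99.25 W

99.2 W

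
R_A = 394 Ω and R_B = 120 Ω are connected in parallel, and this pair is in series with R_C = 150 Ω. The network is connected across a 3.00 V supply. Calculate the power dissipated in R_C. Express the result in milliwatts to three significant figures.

First find R_p for the parallel pair, then treat R_p + R_C as a series loop.
R_p = (394×120)/(394+120) = 91.98 Ω
R_total = R_p + 150 = 91.98 + 150 = 242.0 Ω
I = V / R_total = 3.00 / 242.0 = 0.01240 A
R_C is the series element, so its power is I²R.
P_R_C = (0.01240)² × 150 = 0.02305 W

23.1 mW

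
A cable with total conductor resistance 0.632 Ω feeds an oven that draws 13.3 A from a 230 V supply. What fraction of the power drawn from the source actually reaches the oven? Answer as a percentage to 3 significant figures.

96.3 %

The cable carries the full 13.3 A.
P_line = I² R_line = (13.30)² × 0.632 = 111.8 W
P_source = V I = 230 × 13.30 = 3059 W; P_load = 2947 W
η = P_load / P_source = 2947 / 3059 = 0.9635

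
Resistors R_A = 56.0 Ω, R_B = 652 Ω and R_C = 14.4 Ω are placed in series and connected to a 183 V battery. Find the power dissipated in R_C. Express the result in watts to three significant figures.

Every series element carries the same I. Get I from the total resistance, then P = I² × R_C.
R_total = 56.0 + 652 + 14.4 = 722.4 Ω
I = V / R_total = 183 / 722.4 = 0.2533 A
P_R_C = I² × R_C = (0.2533)² × 14.4 = 0.9241 W

0.924 W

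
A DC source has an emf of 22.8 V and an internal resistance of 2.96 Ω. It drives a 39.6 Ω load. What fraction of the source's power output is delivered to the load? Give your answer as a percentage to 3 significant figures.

η = P_load/(P_load+P_int) = I²R/(I²R+I²r) = R/(R+r) — the I² cancels for series elements.
η = R / (R + r) = 39.6 / (39.6 + 2.96) = 0.9305

93.0 %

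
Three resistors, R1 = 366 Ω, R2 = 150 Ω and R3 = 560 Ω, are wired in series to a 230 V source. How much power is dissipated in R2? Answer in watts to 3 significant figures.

Every series element carries the same I. Get I from the total resistance, then P = I² × R2.
R_total = 366 + 150 + 560 = 1076 Ω
I = V / R_total = 230 / 1076 = 0.2138 A
P_R2 = I² × R2 = (0.2138)² × 150 = 6.854 W

6.85 W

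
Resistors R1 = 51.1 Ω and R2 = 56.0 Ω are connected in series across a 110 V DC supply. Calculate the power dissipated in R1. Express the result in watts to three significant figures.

Since the resistors are in series they all carry the loop current I = V/R_total; the power in any one is I²R.
R_total = 51.1 + 56.0 = 107.1 Ω
I = V / R_total = 110 / 107.1 = 1.027 A
P_R1 = I² × R1 = (1.027)² × 51.1 = 53.90 W

53.9 W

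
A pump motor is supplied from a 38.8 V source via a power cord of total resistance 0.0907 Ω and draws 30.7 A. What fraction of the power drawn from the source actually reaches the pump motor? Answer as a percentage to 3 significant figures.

92.8 %

The power cord carries the full 30.7 A.
P_line = I² R_line = (30.70)² × 0.0907 = 85.48 W
P_source = V I = 38.8 × 30.70 = 1191 W; P_load = 1106 W
η = P_load / P_source = 1106 / 1191 = 0.9282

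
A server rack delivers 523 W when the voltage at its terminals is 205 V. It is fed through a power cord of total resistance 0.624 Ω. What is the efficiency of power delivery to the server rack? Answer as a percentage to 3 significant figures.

I = P / V = 523 / 205 = 2.551 A through the power cord.
P_line = I² R_line = (2.551)² × 0.624 = 4.061 W
P_source = P_load + P_line = 523.0 + 4.061 = 527.1 W
η = P_load / P_source = 523.0 / 527.1 = 0.9923

99.2 %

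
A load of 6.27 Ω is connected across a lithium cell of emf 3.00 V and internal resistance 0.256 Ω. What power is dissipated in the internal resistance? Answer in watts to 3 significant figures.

0.0541 W

The internal resistance carries the same current as the load; P_int = I²r.
I = ε / (r + R) = 3.00 / (0.256 + 6.27) = 0.4597 A
P_int = I² r = (0.4597)² × 0.256 = 0.05410 W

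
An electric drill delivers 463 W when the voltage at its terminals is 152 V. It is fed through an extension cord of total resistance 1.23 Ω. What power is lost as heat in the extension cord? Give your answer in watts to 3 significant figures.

11.4 W

Line loss is just I²R for the cable — we know both I and R_line directly.
I = P / V = 463 / 152 = 3.046 A through the extension cord.
P_line = I² R_line = (3.046)² × 1.23 = 11.41 W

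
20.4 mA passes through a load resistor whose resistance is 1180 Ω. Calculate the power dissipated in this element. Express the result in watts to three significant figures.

0.491 W

Knowing I and R, the power is just I²R — no need to find V first.
P = (0.02040 A)² × 1180 Ω = 0.4911 W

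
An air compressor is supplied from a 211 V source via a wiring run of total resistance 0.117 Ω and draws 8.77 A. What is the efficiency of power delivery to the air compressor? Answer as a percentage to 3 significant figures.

The wiring run carries the full 8.77 A.
P_line = I² R_line = (8.770)² × 0.117 = 8.999 W
P_source = V I = 211 × 8.770 = 1850 W; P_load = 1841 W
η = P_load / P_source = 1841 / 1850 = 0.9951

99.5 %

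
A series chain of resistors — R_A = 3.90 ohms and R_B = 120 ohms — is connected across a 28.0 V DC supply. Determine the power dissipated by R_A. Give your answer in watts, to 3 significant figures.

0.199 W

Series elements share the same current, so find I first, then use P = I²R.
R_total = 3.90 + 120 = 123.9 Ω
I = V / R_total = 28.0 / 123.9 = 0.2260 A
P_R_A = I² × R_A = (0.2260)² × 3.90 = 0.1992 W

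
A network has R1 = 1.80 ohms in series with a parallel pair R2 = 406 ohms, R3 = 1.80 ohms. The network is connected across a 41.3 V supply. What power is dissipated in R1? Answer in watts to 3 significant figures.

Collapse R2‖R3 to a single equivalent, reducing the network to two series elements.
R_p = (406×1.80)/(406+1.80) = 1.792 Ω
R_total = 1.80 + 1.792 = 3.592 Ω
I = V / R_total = 41.3 / 3.592 = 11.50 A
R1 carries the full series current, so P = I²R.
P_R1 = (11.50)² × 1.80 = 238.0 W

238 W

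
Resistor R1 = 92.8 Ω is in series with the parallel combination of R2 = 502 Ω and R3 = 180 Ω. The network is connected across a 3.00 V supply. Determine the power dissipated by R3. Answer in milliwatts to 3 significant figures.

17.3 mW

First combine the parallel branches into one equivalent R_p, then R1 + R_p is a series pair.
R_p = (502×180)/(502+180) = 132.5 Ω
R_total = 92.8 + 132.5 = 225.3 Ω
I = V / R_total = 3.00 / 225.3 = 0.01332 A
Voltage across the parallel pair: V_p = I × R_p = 0.01332 × 132.5 = 1.764 V
R3 is across V_p, so use P = V²/R for that branch.
P_R3 = (1.764)² / 180 = 0.01729 W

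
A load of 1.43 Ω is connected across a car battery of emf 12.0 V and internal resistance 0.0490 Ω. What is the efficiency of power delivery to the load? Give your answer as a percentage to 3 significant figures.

96.7 %

Efficiency is P_load / P_total. With a series r and R sharing the same I, P = I²R for each, so η = R/(R+r).
η = R / (R + r) = 1.43 / (1.43 + 0.0490) = 0.9669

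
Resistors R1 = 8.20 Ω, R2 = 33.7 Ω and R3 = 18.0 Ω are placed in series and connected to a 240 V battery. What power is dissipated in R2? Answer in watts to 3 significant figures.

In a series string the same current flows through every resistor — find that current, then P = I²R for the one we want.
R_total = 8.20 + 33.7 + 18.0 = 59.90 Ω
I = V / R_total = 240 / 59.90 = 4.007 A
P_R2 = I² × R2 = (4.007)² × 33.7 = 541.0 W

541 W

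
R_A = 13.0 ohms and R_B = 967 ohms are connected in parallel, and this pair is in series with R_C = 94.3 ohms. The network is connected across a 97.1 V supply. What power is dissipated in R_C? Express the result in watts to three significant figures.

Reduce the parallel combination to a single R_p; the circuit then becomes R_p in series with the remaining resistor.
R_p = (13.0×967)/(13.0+967) = 12.83 Ω
R_total = R_p + 94.3 = 12.83 + 94.3 = 107.1 Ω
I = V / R_total = 97.1 / 107.1 = 0.9064 A
R_C carries the full series current, so P = I²R.
P_R_C = (0.9064)² × 94.3 = 77.47 W

77.5 W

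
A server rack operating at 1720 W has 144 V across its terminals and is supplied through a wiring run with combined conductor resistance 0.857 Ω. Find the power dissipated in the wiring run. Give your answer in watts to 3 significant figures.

The wiring run is a series resistance carrying the load current; its dissipation is I²R_line.
I = P / V = 1720 / 144 = 11.94 A through the wiring run.
P_line = I² R_line = (11.94)² × 0.857 = 122.3 W

122 W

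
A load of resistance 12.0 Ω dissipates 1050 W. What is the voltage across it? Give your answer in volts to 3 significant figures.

112 V

Inverting the appropriate power form: V = √(P R).
V = √(1050 × 12.0) = 112.2 V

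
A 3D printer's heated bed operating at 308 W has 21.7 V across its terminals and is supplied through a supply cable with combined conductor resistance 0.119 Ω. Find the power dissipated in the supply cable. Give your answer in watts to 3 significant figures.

The supply cable and load are in series, so the same current flows in both; the loss is I²R_line.
I = P / V = 308 / 21.7 = 14.19 A through the supply cable.
P_line = I² R_line = (14.19)² × 0.119 = 23.97 W

24.0 W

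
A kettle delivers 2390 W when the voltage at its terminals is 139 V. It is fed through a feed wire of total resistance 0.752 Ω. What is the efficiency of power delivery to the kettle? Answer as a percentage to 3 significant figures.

I = P / V = 2390 / 139 = 17.19 A through the feed wire.
P_line = I² R_line = (17.19)² × 0.752 = 222.3 W
P_source = P_load + P_line = 2390 + 222.3 = 2612 W
η = P_load / P_source = 2390 / 2612 = 0.9149

91.5 %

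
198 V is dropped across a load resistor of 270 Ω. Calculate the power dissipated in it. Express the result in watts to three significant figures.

145 W

With V across and R both known, P = V²/R gives the dissipation directly.
P = (198 V)² / 270 Ω = 145.2 W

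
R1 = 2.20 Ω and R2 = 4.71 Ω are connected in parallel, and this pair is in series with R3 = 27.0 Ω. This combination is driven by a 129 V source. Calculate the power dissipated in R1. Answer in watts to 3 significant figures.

20.9 W

Reduce the parallel combination to a single R_p; the circuit then becomes R_p in series with the remaining resistor.
R_p = (2.20×4.71)/(2.20+4.71) = 1.500 Ω
R_total = R_p + 27.0 = 1.500 + 27.0 = 28.50 Ω
I = V / R_total = 129 / 28.50 = 4.526 A
Voltage across the parallel pair: V_p = I × R_p = 4.526 × 1.500 = 6.788 V
Use P = V²/R for R1 with V = V_p.
P_R1 = (6.788)² / 2.20 = 20.94 W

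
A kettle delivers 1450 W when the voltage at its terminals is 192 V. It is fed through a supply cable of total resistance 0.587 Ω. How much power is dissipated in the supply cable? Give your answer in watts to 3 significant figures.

33.5 W

Line loss is just I²R for the cable — we know both I and R_line directly.
I = P / V = 1450 / 192 = 7.552 A through the supply cable.
P_line = I² R_line = (7.552)² × 0.587 = 33.48 W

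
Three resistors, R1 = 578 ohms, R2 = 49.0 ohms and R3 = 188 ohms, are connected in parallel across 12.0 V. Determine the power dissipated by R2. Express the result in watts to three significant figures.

2.94 W

R2 sits directly across the source, so P = V²/R with V = 12.0 V.
P_R2 = V² / R2 = (12.0)² / 49.0 Ω = 2.939 W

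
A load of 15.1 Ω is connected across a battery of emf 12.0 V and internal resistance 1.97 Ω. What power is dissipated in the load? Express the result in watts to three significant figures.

With r and R in series, I = ε/(r+R); the load dissipates I²R.
I = ε / (r + R) = 12.0 / (1.97 + 15.1) = 0.7030 A
P_load = I² R = (0.7030)² × 15.1 = 7.462 W

7.46 W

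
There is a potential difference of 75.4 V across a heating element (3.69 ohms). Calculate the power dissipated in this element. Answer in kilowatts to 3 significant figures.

1.54 kW

V and R are stated; P = V²/R avoids computing the current.
P = (75.4 V)² / 3.69 Ω = 1541 W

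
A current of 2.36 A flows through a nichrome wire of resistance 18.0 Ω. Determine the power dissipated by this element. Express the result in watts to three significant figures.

100 W

Knowing I and R, the power is just I²R — no need to find V first.
P = (2.360 A)² × 18.0 Ω = 100.3 W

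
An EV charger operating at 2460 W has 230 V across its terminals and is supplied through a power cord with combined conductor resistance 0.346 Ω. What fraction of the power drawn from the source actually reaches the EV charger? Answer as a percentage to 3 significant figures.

98.4 %

I = P / V = 2460 / 230 = 10.70 A through the power cord.
P_line = I² R_line = (10.70)² × 0.346 = 39.58 W
P_source = P_load + P_line = 2460 + 39.58 = 2500 W
η = P_load / P_source = 2460 / 2500 = 0.9842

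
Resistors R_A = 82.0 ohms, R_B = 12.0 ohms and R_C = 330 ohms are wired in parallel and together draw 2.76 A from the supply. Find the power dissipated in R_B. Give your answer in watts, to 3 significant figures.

65.4 W

Only the total current is stated, so first find the parallel equivalent to get the voltage across the combination.
1/R_eq = 1/82.0 + 1/12.0 + 1/330 ⇒ R_eq = 10.15 Ω
V = I_total × R_eq = 2.760 × 10.15 = 28.00 V
P_R_B = V² / R_B = (28.00)² / 12.0 = 65.35 W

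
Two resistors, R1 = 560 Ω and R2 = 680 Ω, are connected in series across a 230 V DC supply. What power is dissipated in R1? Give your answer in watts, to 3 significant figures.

The current is common to all series resistors; compute it, then apply P = I²R for the target.
R_total = 560 + 680 = 1240 Ω
I = V / R_total = 230 / 1240 = 0.1855 A
P_R1 = I² × R1 = (0.1855)² × 560 = 19.27 W

19.3 W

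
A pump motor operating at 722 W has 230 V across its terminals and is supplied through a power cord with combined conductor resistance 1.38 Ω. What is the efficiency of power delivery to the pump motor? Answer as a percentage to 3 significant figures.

98.2 %

I = P / V = 722 / 230 = 3.139 A through the power cord.
P_line = I² R_line = (3.139)² × 1.38 = 13.60 W
P_source = P_load + P_line = 722.0 + 13.60 = 735.6 W
η = P_load / P_source = 722.0 / 735.6 = 0.9815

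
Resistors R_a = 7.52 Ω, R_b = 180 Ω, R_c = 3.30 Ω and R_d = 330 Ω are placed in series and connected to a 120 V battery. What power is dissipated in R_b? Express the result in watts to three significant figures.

9.56 W

Since the resistors are in series they all carry the loop current I = V/R_total; the power in any one is I²R.
R_total = 7.52 + 180 + 3.30 + 330 = 520.8 Ω
I = V / R_total = 120 / 520.8 = 0.2304 A
P_R_b = I² × R_b = (0.2304)² × 180 = 9.556 W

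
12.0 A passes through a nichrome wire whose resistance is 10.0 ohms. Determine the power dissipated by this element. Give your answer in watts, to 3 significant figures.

Current and resistance are given, so P = I²R is the direct form.
P = (12.00 A)² × 10.0 Ω = 1440 W

1440 W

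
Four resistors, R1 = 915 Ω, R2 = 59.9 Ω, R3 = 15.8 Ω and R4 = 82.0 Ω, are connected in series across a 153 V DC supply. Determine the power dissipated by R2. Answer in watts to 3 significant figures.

1.22 W

Series elements share the same current, so find I first, then use P = I²R.
R_total = 915 + 59.9 + 15.8 + 82.0 = 1073 Ω
I = V / R_total = 153 / 1073 = 0.1426 A
P_R2 = I² × R2 = (0.1426)² × 59.9 = 1.219 W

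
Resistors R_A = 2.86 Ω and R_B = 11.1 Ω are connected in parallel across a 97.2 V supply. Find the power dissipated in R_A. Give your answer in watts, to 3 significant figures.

3300 W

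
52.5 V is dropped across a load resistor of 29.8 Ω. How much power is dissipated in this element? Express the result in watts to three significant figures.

92.5 W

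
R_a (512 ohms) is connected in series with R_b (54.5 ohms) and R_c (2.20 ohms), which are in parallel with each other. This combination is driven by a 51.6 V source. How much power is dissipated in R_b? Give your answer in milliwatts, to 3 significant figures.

0.827 mW

Collapse R_b‖R_c to a single equivalent, reducing the network to two series elements.
R_p = (54.5×2.20)/(54.5+2.20) = 2.115 Ω
R_total = 512 + 2.115 = 514.1 Ω
I = V / R_total = 51.6 / 514.1 = 0.1004 A
Voltage across the parallel pair: V_p = I × R_p = 0.1004 × 2.115 = 0.2122 V
With V_p across R_b, its power is V_p²/R_b.
P_R_b = (0.2122)² / 54.5 = 0.0008265 W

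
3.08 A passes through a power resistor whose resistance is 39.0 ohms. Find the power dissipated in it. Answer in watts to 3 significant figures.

Knowing I and R, the power is just I²R — no need to find V first.
P = (3.080 A)² × 39.0 Ω = 370.0 W

370 W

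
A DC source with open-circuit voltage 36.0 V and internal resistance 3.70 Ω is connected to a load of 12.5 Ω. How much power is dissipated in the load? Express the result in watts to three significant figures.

61.7 W

The internal resistance and the load are in series, so the same I flows through both; get I from ε/(r+R), then I²R for the load.
I = ε / (r + R) = 36.0 / (3.70 + 12.5) = 2.222 A
P_load = I² R = (2.222)² × 12.5 = 61.73 W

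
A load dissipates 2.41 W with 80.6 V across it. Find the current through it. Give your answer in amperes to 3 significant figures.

0.0299 A

Rearranging the power relation for the two known quantities gives I = P / V.
I = 2.41 / 80.6 = 0.02990 A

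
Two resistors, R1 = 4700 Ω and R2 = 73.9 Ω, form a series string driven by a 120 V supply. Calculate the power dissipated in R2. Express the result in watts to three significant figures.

0.0467 W

Since the resistors are in series they all carry the loop current I = V/R_total; the power in any one is I²R.
R_total = 4700 + 73.9 = 4774 Ω
I = V / R_total = 120 / 4774 = 0.02514 A
P_R2 = I² × R2 = (0.02514)² × 73.9 = 0.04669 W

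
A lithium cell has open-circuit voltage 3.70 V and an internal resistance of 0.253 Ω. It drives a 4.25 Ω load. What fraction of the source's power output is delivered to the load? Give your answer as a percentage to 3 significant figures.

94.4 %

Efficiency is P_load / P_total. With a series r and R sharing the same I, P = I²R for each, so η = R/(R+r).
η = R / (R + r) = 4.25 / (4.25 + 0.253) = 0.9438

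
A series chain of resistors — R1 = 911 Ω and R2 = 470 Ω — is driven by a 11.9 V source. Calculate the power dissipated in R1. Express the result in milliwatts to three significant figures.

Since the resistors are in series they all carry the loop current I = V/R_total; the power in any one is I²R.
R_total = 911 + 470 = 1381 Ω
I = V / R_total = 11.9 / 1381 = 0.008617 A
P_R1 = I² × R1 = (0.008617)² × 911 = 0.06764 W

67.6 mW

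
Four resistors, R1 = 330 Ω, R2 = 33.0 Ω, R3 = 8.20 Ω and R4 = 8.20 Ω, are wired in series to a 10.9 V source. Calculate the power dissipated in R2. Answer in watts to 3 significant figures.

Series elements share the same current, so find I first, then use P = I²R.
R_total = 330 + 33.0 + 8.20 + 8.20 = 379.4 Ω
I = V / R_total = 10.9 / 379.4 = 0.02873 A
P_R2 = I² × R2 = (0.02873)² × 33.0 = 0.02724 W

0.0272 W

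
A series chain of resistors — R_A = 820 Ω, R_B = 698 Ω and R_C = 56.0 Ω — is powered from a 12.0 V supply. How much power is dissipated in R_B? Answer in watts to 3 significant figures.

In a series string the same current flows through every resistor — find that current, then P = I²R for the one we want.
R_total = 820 + 698 + 56.0 = 1574 Ω
I = V / R_total = 12.0 / 1574 = 0.007624 A
P_R_B = I² × R_B = (0.007624)² × 698 = 0.04057 W

0.0406 W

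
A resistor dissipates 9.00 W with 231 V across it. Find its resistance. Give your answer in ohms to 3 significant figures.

5930 Ω

Rearranging the power relation for the two known quantities gives R = V² / P.
R = (231)² / 9.00 = 5929 Ω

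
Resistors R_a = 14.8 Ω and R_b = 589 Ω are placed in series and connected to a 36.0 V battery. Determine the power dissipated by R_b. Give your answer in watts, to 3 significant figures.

2.09 W

The current is common to all series resistors; compute it, then apply P = I²R for the target.
R_total = 14.8 + 589 = 603.8 Ω
I = V / R_total = 36.0 / 603.8 = 0.05962 A
P_R_b = I² × R_b = (0.05962)² × 589 = 2.094 W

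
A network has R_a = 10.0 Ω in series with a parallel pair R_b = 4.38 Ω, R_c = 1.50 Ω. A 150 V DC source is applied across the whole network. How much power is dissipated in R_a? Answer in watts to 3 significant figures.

1820 W

First combine the parallel branches into one equivalent R_p, then R_a + R_p is a series pair.
R_p = (4.38×1.50)/(4.38+1.50) = 1.117 Ω
R_total = 10.0 + 1.117 = 11.12 Ω
I = V / R_total = 150 / 11.12 = 13.49 A
R_a carries the full series current, so P = I²R.
P_R_a = (13.49)² × 10.0 = 1820 W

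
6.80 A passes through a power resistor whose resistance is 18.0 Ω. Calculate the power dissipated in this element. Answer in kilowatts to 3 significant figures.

0.832 kW

Knowing I and R, the power is just I²R — no need to find V first.
P = (6.800 A)² × 18.0 Ω = 832.3 W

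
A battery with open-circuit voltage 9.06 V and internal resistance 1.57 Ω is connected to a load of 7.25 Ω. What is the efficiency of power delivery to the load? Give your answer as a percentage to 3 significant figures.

The source delivers εI, of which I²R reaches the load and I²r is lost; since I is common, η = R/(R+r).
η = R / (R + r) = 7.25 / (7.25 + 1.57) = 0.8220

82.2 %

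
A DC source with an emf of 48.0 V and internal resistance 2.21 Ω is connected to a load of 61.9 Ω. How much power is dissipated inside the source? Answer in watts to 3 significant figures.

The source's internal resistance is just another series element carrying I; its dissipation is I²r.
I = ε / (r + R) = 48.0 / (2.21 + 61.9) = 0.7487 A
P_int = I² r = (0.7487)² × 2.21 = 1.239 W

1.24 W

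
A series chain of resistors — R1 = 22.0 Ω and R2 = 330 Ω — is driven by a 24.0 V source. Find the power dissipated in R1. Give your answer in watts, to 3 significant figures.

0.102 W

The current is common to all series resistors; compute it, then apply P = I²R for the target.
R_total = 22.0 + 330 = 352.0 Ω
I = V / R_total = 24.0 / 352.0 = 0.06818 A
P_R1 = I² × R1 = (0.06818)² × 22.0 = 0.1023 W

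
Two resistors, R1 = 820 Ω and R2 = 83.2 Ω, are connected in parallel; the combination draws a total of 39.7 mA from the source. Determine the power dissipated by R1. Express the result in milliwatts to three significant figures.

11.0 mW

Parallel branches share V, not I — compute V via R_eq, then use V²/R for the target branch.
1/R_eq = 1/820 + 1/83.2 ⇒ R_eq = 75.54 Ω
V = I_total × R_eq = 0.03970 × 75.54 = 2.999 V
P_R1 = V² / R1 = (2.999)² / 820 = 0.01097 W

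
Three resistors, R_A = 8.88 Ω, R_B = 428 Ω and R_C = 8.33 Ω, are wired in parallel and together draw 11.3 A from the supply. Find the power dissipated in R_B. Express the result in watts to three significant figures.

Parallel branches share V, not I — compute V via R_eq, then use V²/R for the target branch.
1/R_eq = 1/8.88 + 1/428 + 1/8.33 ⇒ R_eq = 4.255 Ω
V = I_total × R_eq = 11.30 × 4.255 = 48.09 V
P_R_B = V² / R_B = (48.09)² / 428 = 5.402 W

5.40 W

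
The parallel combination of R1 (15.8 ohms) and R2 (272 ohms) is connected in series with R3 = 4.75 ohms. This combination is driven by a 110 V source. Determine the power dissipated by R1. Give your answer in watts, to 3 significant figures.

Reduce the parallel combination to a single R_p; the circuit then becomes R_p in series with the remaining resistor.
R_p = (15.8×272)/(15.8+272) = 14.93 Ω
R_total = R_p + 4.75 = 14.93 + 4.75 = 19.68 Ω
I = V / R_total = 110 / 19.68 = 5.589 A
Voltage across the parallel pair: V_p = I × R_p = 5.589 × 14.93 = 83.45 V
R1 sits across V_p; its power is V_p²/R.
P_R1 = (83.45)² / 15.8 = 440.8 W

441 W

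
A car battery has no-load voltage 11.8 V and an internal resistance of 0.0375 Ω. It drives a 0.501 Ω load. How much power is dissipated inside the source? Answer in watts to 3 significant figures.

Internal loss is I²r, with I set by the total series resistance r+R.
I = ε / (r + R) = 11.8 / (0.0375 + 0.501) = 21.91 A
P_int = I² r = (21.91)² × 0.0375 = 18.01 W

18.0 W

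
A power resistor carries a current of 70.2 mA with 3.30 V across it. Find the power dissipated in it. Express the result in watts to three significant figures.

V and I are known directly — P = V I, no intermediate step needed.
P = 3.30 V × 0.07020 A = 0.2317 W

0.232 W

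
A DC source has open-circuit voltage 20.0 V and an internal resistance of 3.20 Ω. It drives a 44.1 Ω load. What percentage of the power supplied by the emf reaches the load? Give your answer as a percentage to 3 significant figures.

93.2 %

η = P_load/(P_load+P_int) = I²R/(I²R+I²r) = R/(R+r) — the I² cancels for series elements.
η = R / (R + r) = 44.1 / (44.1 + 3.20) = 0.9323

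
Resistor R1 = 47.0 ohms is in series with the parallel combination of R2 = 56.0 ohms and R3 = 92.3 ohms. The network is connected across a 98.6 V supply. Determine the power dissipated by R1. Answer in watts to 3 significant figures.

68.2 W

First combine the parallel branches into one equivalent R_p, then R1 + R_p is a series pair.
R_p = (56.0×92.3)/(56.0+92.3) = 34.85 Ω
R_total = 47.0 + 34.85 = 81.85 Ω
I = V / R_total = 98.6 / 81.85 = 1.205 A
R1 is in the main series path, so its power is I²R1.
P_R1 = (1.205)² × 47.0 = 68.20 W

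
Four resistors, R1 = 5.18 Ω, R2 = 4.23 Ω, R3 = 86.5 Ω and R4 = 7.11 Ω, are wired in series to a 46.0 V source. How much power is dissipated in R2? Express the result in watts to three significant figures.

0.843 W

Every series element carries the same I. Get I from the total resistance, then P = I² × R2.
R_total = 5.18 + 4.23 + 86.5 + 7.11 = 103.0 Ω
I = V / R_total = 46.0 / 103.0 = 0.4465 A
P_R2 = I² × R2 = (0.4465)² × 4.23 = 0.8434 W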